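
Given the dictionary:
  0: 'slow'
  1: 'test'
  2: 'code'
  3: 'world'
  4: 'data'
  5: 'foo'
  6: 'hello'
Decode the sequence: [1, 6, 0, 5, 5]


Look up each index in the dictionary:
  1 -> 'test'
  6 -> 'hello'
  0 -> 'slow'
  5 -> 'foo'
  5 -> 'foo'

Decoded: "test hello slow foo foo"


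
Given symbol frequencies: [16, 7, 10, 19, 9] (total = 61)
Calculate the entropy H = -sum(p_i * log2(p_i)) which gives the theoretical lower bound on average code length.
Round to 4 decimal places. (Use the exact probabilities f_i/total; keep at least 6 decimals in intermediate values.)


Per-symbol terms -p_i * log2(p_i) with p_i = f_i/61:
  p = 16/61 = 0.262295: log2(p) = -1.930737, -p*log2(p) = 0.506423
  p = 7/61 = 0.114754: log2(p) = -3.123382, -p*log2(p) = 0.358421
  p = 10/61 = 0.163934: log2(p) = -2.608809, -p*log2(p) = 0.427674
  p = 19/61 = 0.311475: log2(p) = -1.682810, -p*log2(p) = 0.524154
  p = 9/61 = 0.147541: log2(p) = -2.760812, -p*log2(p) = 0.407333
H = 0.506423 + 0.358421 + 0.427674 + 0.524154 + 0.407333 = 2.224005

H = 2.224 bits/symbol


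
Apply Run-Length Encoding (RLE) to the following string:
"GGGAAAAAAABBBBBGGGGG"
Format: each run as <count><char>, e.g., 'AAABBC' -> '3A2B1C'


Scanning runs left to right:
  i=0: run of 'G' x 3 -> '3G'
  i=3: run of 'A' x 7 -> '7A'
  i=10: run of 'B' x 5 -> '5B'
  i=15: run of 'G' x 5 -> '5G'

RLE = 3G7A5B5G


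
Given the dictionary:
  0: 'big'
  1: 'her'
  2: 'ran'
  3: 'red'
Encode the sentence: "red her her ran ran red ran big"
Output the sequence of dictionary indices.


Look up each word in the dictionary:
  'red' -> 3
  'her' -> 1
  'her' -> 1
  'ran' -> 2
  'ran' -> 2
  'red' -> 3
  'ran' -> 2
  'big' -> 0

Encoded: [3, 1, 1, 2, 2, 3, 2, 0]


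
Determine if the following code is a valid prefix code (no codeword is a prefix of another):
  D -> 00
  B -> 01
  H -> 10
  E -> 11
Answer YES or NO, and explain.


Checking each pair (does one codeword prefix another?):
  D='00' vs B='01': no prefix
  D='00' vs H='10': no prefix
  D='00' vs E='11': no prefix
  B='01' vs D='00': no prefix
  B='01' vs H='10': no prefix
  B='01' vs E='11': no prefix
  H='10' vs D='00': no prefix
  H='10' vs B='01': no prefix
  H='10' vs E='11': no prefix
  E='11' vs D='00': no prefix
  E='11' vs B='01': no prefix
  E='11' vs H='10': no prefix
No violation found over all pairs.

YES -- this is a valid prefix code. No codeword is a prefix of any other codeword.


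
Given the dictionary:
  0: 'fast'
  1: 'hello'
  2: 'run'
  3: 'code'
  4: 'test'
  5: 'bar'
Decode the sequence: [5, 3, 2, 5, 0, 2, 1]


Look up each index in the dictionary:
  5 -> 'bar'
  3 -> 'code'
  2 -> 'run'
  5 -> 'bar'
  0 -> 'fast'
  2 -> 'run'
  1 -> 'hello'

Decoded: "bar code run bar fast run hello"


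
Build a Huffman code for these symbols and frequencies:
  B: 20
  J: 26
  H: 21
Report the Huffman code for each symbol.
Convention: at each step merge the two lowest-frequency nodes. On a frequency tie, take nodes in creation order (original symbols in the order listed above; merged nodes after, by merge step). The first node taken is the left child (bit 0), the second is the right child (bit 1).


Huffman tree construction:
Step 1: Merge B(20) + H(21) = 41
Step 2: Merge J(26) + (B+H)(41) = 67
Read each symbol's code off the tree from the root (left child = 0, right child = 1).

Codes:
  B: 10 (length 2)
  J: 0 (length 1)
  H: 11 (length 2)
Average code length: 108/67 = 1.6119 bits/symbol


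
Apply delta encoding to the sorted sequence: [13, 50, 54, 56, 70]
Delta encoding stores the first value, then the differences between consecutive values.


First value: 13
Deltas:
  50 - 13 = 37
  54 - 50 = 4
  56 - 54 = 2
  70 - 56 = 14


Delta encoded: [13, 37, 4, 2, 14]


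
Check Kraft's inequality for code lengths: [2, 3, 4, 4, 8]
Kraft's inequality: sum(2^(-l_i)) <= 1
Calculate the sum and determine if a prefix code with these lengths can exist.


Sum = 2^(-2) + 2^(-3) + 2^(-4) + 2^(-4) + 2^(-8)
    = 0.25 + 0.125 + 0.0625 + 0.0625 + 0.00390625
    = 129/256 = 0.50390625
Since 0.50390625 <= 1, Kraft's inequality IS satisfied.
A prefix code with these lengths CAN exist.

Kraft sum = 0.50390625. Satisfied.


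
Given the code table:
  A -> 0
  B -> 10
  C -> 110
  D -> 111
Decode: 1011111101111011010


Decoding:
10 -> B
111 -> D
111 -> D
0 -> A
111 -> D
10 -> B
110 -> C
10 -> B


Result: BDDADBCB


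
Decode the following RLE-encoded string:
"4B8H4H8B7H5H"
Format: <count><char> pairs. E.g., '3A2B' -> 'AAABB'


Expanding each <count><char> pair:
  4B -> 'BBBB'
  8H -> 'HHHHHHHH'
  4H -> 'HHHH'
  8B -> 'BBBBBBBB'
  7H -> 'HHHHHHH'
  5H -> 'HHHHH'

Decoded = BBBBHHHHHHHHHHHHBBBBBBBBHHHHHHHHHHHH


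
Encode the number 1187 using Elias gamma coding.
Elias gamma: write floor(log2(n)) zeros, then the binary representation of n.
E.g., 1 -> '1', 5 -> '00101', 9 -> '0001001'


num_bits = floor(log2(1187)) + 1 = 11
leading_zeros = num_bits - 1 = 10
binary(1187) = 10010100011

Elias gamma(1187) = '0000000000' + '10010100011' = 000000000010010100011 (21 bits)


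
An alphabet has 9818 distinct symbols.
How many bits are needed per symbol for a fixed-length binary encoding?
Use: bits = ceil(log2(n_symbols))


log2(9818) = 13.2612
Bracket: 2^13 = 8192 < 9818 <= 2^14 = 16384
So ceil(log2(9818)) = 14

bits = ceil(log2(9818)) = ceil(13.2612) = 14 bits


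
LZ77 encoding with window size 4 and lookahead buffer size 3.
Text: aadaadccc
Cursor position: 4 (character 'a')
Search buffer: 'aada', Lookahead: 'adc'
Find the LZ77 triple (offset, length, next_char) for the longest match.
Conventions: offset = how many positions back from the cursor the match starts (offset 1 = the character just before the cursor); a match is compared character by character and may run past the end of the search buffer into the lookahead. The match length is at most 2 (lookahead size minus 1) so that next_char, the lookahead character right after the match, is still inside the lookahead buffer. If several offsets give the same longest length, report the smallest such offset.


Try each offset into the search buffer:
  offset=1 (pos 3, char 'a'): match length 1
  offset=2 (pos 2, char 'd'): match length 0
  offset=3 (pos 1, char 'a'): match length 2
  offset=4 (pos 0, char 'a'): match length 1
Longest match has length 2 at offset 3.
next_char = character at position 4 + 2 = 6 -> 'c'

Best match: offset=3, length=2 (matching 'ad' starting at position 1)
LZ77 triple: (3, 2, 'c')


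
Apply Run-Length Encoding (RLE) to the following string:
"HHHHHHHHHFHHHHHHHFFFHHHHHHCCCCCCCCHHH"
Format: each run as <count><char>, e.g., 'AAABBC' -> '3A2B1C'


Scanning runs left to right:
  i=0: run of 'H' x 9 -> '9H'
  i=9: run of 'F' x 1 -> '1F'
  i=10: run of 'H' x 7 -> '7H'
  i=17: run of 'F' x 3 -> '3F'
  i=20: run of 'H' x 6 -> '6H'
  i=26: run of 'C' x 8 -> '8C'
  i=34: run of 'H' x 3 -> '3H'

RLE = 9H1F7H3F6H8C3H


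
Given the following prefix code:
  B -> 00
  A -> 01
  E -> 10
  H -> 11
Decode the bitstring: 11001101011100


Decoding step by step:
Bits 11 -> H
Bits 00 -> B
Bits 11 -> H
Bits 01 -> A
Bits 01 -> A
Bits 11 -> H
Bits 00 -> B


Decoded message: HBHAAHB


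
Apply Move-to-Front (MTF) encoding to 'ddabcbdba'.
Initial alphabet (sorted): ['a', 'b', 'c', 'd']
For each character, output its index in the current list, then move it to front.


MTF encoding:
'd': index 3 in ['a', 'b', 'c', 'd'] -> ['d', 'a', 'b', 'c']
'd': index 0 in ['d', 'a', 'b', 'c'] -> ['d', 'a', 'b', 'c']
'a': index 1 in ['d', 'a', 'b', 'c'] -> ['a', 'd', 'b', 'c']
'b': index 2 in ['a', 'd', 'b', 'c'] -> ['b', 'a', 'd', 'c']
'c': index 3 in ['b', 'a', 'd', 'c'] -> ['c', 'b', 'a', 'd']
'b': index 1 in ['c', 'b', 'a', 'd'] -> ['b', 'c', 'a', 'd']
'd': index 3 in ['b', 'c', 'a', 'd'] -> ['d', 'b', 'c', 'a']
'b': index 1 in ['d', 'b', 'c', 'a'] -> ['b', 'd', 'c', 'a']
'a': index 3 in ['b', 'd', 'c', 'a'] -> ['a', 'b', 'd', 'c']


Output: [3, 0, 1, 2, 3, 1, 3, 1, 3]


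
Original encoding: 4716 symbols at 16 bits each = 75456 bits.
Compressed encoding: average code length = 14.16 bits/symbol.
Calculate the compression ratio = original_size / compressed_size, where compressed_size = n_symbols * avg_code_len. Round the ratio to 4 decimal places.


original_size = n_symbols * orig_bits = 4716 * 16 = 75456 bits
compressed_size = n_symbols * avg_code_len = 4716 * 14.16 = 66778.56 bits
ratio = original_size / compressed_size = 75456 / 66778.56 = 1.1299

Compression ratio = 1.1299


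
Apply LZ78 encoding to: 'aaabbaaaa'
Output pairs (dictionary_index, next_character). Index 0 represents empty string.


LZ78 encoding steps:
Dictionary: {0: ''}
Step 1: w='' (idx 0), next='a' -> output (0, 'a'), add 'a' as idx 1
Step 2: w='a' (idx 1), next='a' -> output (1, 'a'), add 'aa' as idx 2
Step 3: w='' (idx 0), next='b' -> output (0, 'b'), add 'b' as idx 3
Step 4: w='b' (idx 3), next='a' -> output (3, 'a'), add 'ba' as idx 4
Step 5: w='aa' (idx 2), next='a' -> output (2, 'a'), add 'aaa' as idx 5


Encoded: [(0, 'a'), (1, 'a'), (0, 'b'), (3, 'a'), (2, 'a')]


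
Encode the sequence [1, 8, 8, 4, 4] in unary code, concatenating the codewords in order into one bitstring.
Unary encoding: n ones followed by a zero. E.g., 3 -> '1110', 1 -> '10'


Encode each number as n ones followed by a terminating 0:
  1 -> 10 (2 bits)
  8 -> 111111110 (9 bits)
  8 -> 111111110 (9 bits)
  4 -> 11110 (5 bits)
  4 -> 11110 (5 bits)
Total length = 2 + 9 + 9 + 5 + 5 = 30 bits.

Unary([1, 8, 8, 4, 4]) = 101111111101111111101111011110 (30 bits)


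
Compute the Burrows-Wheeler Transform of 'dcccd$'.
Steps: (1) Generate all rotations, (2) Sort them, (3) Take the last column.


Rotations (sorted):
  0: $dcccd -> last char: d
  1: cccd$d -> last char: d
  2: ccd$dc -> last char: c
  3: cd$dcc -> last char: c
  4: d$dccc -> last char: c
  5: dcccd$ -> last char: $


BWT = ddccc$


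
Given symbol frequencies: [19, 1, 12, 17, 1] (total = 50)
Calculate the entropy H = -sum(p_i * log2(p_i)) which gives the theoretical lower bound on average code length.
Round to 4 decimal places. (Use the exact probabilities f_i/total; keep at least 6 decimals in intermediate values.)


Per-symbol terms -p_i * log2(p_i) with p_i = f_i/50:
  p = 19/50 = 0.380000: log2(p) = -1.395929, -p*log2(p) = 0.530453
  p = 1/50 = 0.020000: log2(p) = -5.643856, -p*log2(p) = 0.112877
  p = 12/50 = 0.240000: log2(p) = -2.058894, -p*log2(p) = 0.494134
  p = 17/50 = 0.340000: log2(p) = -1.556393, -p*log2(p) = 0.529174
  p = 1/50 = 0.020000: log2(p) = -5.643856, -p*log2(p) = 0.112877
H = 0.530453 + 0.112877 + 0.494134 + 0.529174 + 0.112877 = 1.779515

H = 1.7795 bits/symbol


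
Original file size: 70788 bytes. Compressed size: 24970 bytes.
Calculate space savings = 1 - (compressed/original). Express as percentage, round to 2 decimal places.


ratio = compressed/original = 24970/70788 = 0.352743
savings = 1 - ratio = 1 - 0.352743 = 0.647257
as a percentage: 0.647257 * 100 = 64.73%

Space savings = 1 - 24970/70788 = 64.73%


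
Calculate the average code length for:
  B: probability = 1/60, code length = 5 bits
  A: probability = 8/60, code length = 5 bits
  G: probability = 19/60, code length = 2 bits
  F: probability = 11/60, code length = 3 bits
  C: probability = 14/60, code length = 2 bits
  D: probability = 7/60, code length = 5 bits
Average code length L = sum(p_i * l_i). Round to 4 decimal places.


Weighted contributions p_i * l_i:
  B: (1/60) * 5 = 5/60
  A: (8/60) * 5 = 40/60
  G: (19/60) * 2 = 38/60
  F: (11/60) * 3 = 33/60
  C: (14/60) * 2 = 28/60
  D: (7/60) * 5 = 35/60
Sum = (5 + 40 + 38 + 33 + 28 + 35)/60 = 179/60

L = 179/60 = 2.9833 bits/symbol


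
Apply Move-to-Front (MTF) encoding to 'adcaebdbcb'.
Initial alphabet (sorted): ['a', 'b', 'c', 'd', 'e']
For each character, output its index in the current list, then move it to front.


MTF encoding:
'a': index 0 in ['a', 'b', 'c', 'd', 'e'] -> ['a', 'b', 'c', 'd', 'e']
'd': index 3 in ['a', 'b', 'c', 'd', 'e'] -> ['d', 'a', 'b', 'c', 'e']
'c': index 3 in ['d', 'a', 'b', 'c', 'e'] -> ['c', 'd', 'a', 'b', 'e']
'a': index 2 in ['c', 'd', 'a', 'b', 'e'] -> ['a', 'c', 'd', 'b', 'e']
'e': index 4 in ['a', 'c', 'd', 'b', 'e'] -> ['e', 'a', 'c', 'd', 'b']
'b': index 4 in ['e', 'a', 'c', 'd', 'b'] -> ['b', 'e', 'a', 'c', 'd']
'd': index 4 in ['b', 'e', 'a', 'c', 'd'] -> ['d', 'b', 'e', 'a', 'c']
'b': index 1 in ['d', 'b', 'e', 'a', 'c'] -> ['b', 'd', 'e', 'a', 'c']
'c': index 4 in ['b', 'd', 'e', 'a', 'c'] -> ['c', 'b', 'd', 'e', 'a']
'b': index 1 in ['c', 'b', 'd', 'e', 'a'] -> ['b', 'c', 'd', 'e', 'a']


Output: [0, 3, 3, 2, 4, 4, 4, 1, 4, 1]


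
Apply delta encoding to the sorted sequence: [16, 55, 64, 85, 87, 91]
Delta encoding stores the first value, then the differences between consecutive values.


First value: 16
Deltas:
  55 - 16 = 39
  64 - 55 = 9
  85 - 64 = 21
  87 - 85 = 2
  91 - 87 = 4


Delta encoded: [16, 39, 9, 21, 2, 4]


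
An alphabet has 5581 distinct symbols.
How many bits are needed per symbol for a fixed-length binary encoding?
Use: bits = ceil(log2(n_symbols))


log2(5581) = 12.4463
Bracket: 2^12 = 4096 < 5581 <= 2^13 = 8192
So ceil(log2(5581)) = 13

bits = ceil(log2(5581)) = ceil(12.4463) = 13 bits


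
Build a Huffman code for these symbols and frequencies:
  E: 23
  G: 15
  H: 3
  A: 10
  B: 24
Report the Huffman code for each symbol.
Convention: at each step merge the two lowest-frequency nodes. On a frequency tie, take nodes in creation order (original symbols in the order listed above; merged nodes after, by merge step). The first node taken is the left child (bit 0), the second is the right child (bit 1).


Huffman tree construction:
Step 1: Merge H(3) + A(10) = 13
Step 2: Merge (H+A)(13) + G(15) = 28
Step 3: Merge E(23) + B(24) = 47
Step 4: Merge ((H+A)+G)(28) + (E+B)(47) = 75
Read each symbol's code off the tree from the root (left child = 0, right child = 1).

Codes:
  E: 10 (length 2)
  G: 01 (length 2)
  H: 000 (length 3)
  A: 001 (length 3)
  B: 11 (length 2)
Average code length: 163/75 = 2.1733 bits/symbol


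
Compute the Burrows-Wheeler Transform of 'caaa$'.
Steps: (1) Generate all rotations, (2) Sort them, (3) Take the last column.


Rotations (sorted):
  0: $caaa -> last char: a
  1: a$caa -> last char: a
  2: aa$ca -> last char: a
  3: aaa$c -> last char: c
  4: caaa$ -> last char: $


BWT = aaac$


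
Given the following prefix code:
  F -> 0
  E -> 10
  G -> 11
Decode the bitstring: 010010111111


Decoding step by step:
Bits 0 -> F
Bits 10 -> E
Bits 0 -> F
Bits 10 -> E
Bits 11 -> G
Bits 11 -> G
Bits 11 -> G


Decoded message: FEFEGGG


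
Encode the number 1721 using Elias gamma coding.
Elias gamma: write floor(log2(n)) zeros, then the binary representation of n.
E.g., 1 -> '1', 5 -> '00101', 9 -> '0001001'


num_bits = floor(log2(1721)) + 1 = 11
leading_zeros = num_bits - 1 = 10
binary(1721) = 11010111001

Elias gamma(1721) = '0000000000' + '11010111001' = 000000000011010111001 (21 bits)


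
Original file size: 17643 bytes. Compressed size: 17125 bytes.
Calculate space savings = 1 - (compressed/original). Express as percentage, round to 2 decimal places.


ratio = compressed/original = 17125/17643 = 0.97064
savings = 1 - ratio = 1 - 0.97064 = 0.02936
as a percentage: 0.02936 * 100 = 2.94%

Space savings = 1 - 17125/17643 = 2.94%


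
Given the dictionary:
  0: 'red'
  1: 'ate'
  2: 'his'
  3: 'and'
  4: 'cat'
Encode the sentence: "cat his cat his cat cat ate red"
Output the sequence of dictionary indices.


Look up each word in the dictionary:
  'cat' -> 4
  'his' -> 2
  'cat' -> 4
  'his' -> 2
  'cat' -> 4
  'cat' -> 4
  'ate' -> 1
  'red' -> 0

Encoded: [4, 2, 4, 2, 4, 4, 1, 0]


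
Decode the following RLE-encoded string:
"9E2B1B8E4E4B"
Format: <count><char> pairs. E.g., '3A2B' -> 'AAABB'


Expanding each <count><char> pair:
  9E -> 'EEEEEEEEE'
  2B -> 'BB'
  1B -> 'B'
  8E -> 'EEEEEEEE'
  4E -> 'EEEE'
  4B -> 'BBBB'

Decoded = EEEEEEEEEBBBEEEEEEEEEEEEBBBB


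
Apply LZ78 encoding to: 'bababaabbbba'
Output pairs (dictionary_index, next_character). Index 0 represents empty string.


LZ78 encoding steps:
Dictionary: {0: ''}
Step 1: w='' (idx 0), next='b' -> output (0, 'b'), add 'b' as idx 1
Step 2: w='' (idx 0), next='a' -> output (0, 'a'), add 'a' as idx 2
Step 3: w='b' (idx 1), next='a' -> output (1, 'a'), add 'ba' as idx 3
Step 4: w='ba' (idx 3), next='a' -> output (3, 'a'), add 'baa' as idx 4
Step 5: w='b' (idx 1), next='b' -> output (1, 'b'), add 'bb' as idx 5
Step 6: w='bb' (idx 5), next='a' -> output (5, 'a'), add 'bba' as idx 6


Encoded: [(0, 'b'), (0, 'a'), (1, 'a'), (3, 'a'), (1, 'b'), (5, 'a')]


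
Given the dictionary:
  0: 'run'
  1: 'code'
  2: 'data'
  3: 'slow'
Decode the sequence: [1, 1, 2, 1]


Look up each index in the dictionary:
  1 -> 'code'
  1 -> 'code'
  2 -> 'data'
  1 -> 'code'

Decoded: "code code data code"


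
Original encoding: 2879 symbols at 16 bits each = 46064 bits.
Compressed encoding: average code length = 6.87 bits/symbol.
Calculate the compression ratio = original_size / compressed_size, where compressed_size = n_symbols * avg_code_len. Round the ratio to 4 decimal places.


original_size = n_symbols * orig_bits = 2879 * 16 = 46064 bits
compressed_size = n_symbols * avg_code_len = 2879 * 6.87 = 19778.73 bits
ratio = original_size / compressed_size = 46064 / 19778.73 = 2.329

Compression ratio = 2.329


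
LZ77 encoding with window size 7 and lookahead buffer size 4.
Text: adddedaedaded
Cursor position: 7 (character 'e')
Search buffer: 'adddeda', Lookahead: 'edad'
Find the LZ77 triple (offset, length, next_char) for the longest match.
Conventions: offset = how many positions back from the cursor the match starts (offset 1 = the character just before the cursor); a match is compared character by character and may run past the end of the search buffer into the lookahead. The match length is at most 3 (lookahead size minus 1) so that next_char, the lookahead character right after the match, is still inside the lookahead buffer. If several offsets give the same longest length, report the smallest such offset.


Try each offset into the search buffer:
  offset=1 (pos 6, char 'a'): match length 0
  offset=2 (pos 5, char 'd'): match length 0
  offset=3 (pos 4, char 'e'): match length 3
  offset=4 (pos 3, char 'd'): match length 0
  offset=5 (pos 2, char 'd'): match length 0
  offset=6 (pos 1, char 'd'): match length 0
  offset=7 (pos 0, char 'a'): match length 0
Longest match has length 3 at offset 3.
next_char = character at position 7 + 3 = 10 -> 'd'

Best match: offset=3, length=3 (matching 'eda' starting at position 4)
LZ77 triple: (3, 3, 'd')


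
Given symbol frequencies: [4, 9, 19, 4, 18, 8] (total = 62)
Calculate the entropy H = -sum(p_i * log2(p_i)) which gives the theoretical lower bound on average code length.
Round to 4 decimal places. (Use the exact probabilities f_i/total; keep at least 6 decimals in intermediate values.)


Per-symbol terms -p_i * log2(p_i) with p_i = f_i/62:
  p = 4/62 = 0.064516: log2(p) = -3.954196, -p*log2(p) = 0.255109
  p = 9/62 = 0.145161: log2(p) = -2.784271, -p*log2(p) = 0.404168
  p = 19/62 = 0.306452: log2(p) = -1.706269, -p*log2(p) = 0.522889
  p = 4/62 = 0.064516: log2(p) = -3.954196, -p*log2(p) = 0.255109
  p = 18/62 = 0.290323: log2(p) = -1.784271, -p*log2(p) = 0.518014
  p = 8/62 = 0.129032: log2(p) = -2.954196, -p*log2(p) = 0.381187
H = 0.255109 + 0.404168 + 0.522889 + 0.255109 + 0.518014 + 0.381187 = 2.336476

H = 2.3365 bits/symbol


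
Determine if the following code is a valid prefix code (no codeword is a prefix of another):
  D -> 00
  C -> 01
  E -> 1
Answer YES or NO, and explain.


Checking each pair (does one codeword prefix another?):
  D='00' vs C='01': no prefix
  D='00' vs E='1': no prefix
  C='01' vs D='00': no prefix
  C='01' vs E='1': no prefix
  E='1' vs D='00': no prefix
  E='1' vs C='01': no prefix
No violation found over all pairs.

YES -- this is a valid prefix code. No codeword is a prefix of any other codeword.


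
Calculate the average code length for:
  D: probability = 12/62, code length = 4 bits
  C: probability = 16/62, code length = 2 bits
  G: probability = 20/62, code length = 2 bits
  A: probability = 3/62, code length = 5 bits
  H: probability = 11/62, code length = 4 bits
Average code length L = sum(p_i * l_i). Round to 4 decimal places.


Weighted contributions p_i * l_i:
  D: (12/62) * 4 = 48/62
  C: (16/62) * 2 = 32/62
  G: (20/62) * 2 = 40/62
  A: (3/62) * 5 = 15/62
  H: (11/62) * 4 = 44/62
Sum = (48 + 32 + 40 + 15 + 44)/62 = 179/62

L = 179/62 = 2.8871 bits/symbol


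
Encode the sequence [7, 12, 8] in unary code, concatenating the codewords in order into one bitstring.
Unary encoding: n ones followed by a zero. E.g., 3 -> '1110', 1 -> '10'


Encode each number as n ones followed by a terminating 0:
  7 -> 11111110 (8 bits)
  12 -> 1111111111110 (13 bits)
  8 -> 111111110 (9 bits)
Total length = 8 + 13 + 9 = 30 bits.

Unary([7, 12, 8]) = 111111101111111111110111111110 (30 bits)


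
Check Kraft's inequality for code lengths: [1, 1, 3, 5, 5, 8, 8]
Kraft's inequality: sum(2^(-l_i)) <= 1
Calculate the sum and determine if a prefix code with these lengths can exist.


Sum = 2^(-1) + 2^(-1) + 2^(-3) + 2^(-5) + 2^(-5) + 2^(-8) + 2^(-8)
    = 0.5 + 0.5 + 0.125 + 0.03125 + 0.03125 + 0.00390625 + 0.00390625
    = 306/256 = 1.1953125
Since 1.1953125 > 1, Kraft's inequality is NOT satisfied.
A prefix code with these lengths CANNOT exist.

Kraft sum = 1.1953125. Not satisfied.


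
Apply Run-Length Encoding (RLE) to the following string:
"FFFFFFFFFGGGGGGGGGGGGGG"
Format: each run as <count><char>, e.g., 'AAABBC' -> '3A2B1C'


Scanning runs left to right:
  i=0: run of 'F' x 9 -> '9F'
  i=9: run of 'G' x 14 -> '14G'

RLE = 9F14G


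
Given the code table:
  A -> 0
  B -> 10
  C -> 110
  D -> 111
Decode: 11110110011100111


Decoding:
111 -> D
10 -> B
110 -> C
0 -> A
111 -> D
0 -> A
0 -> A
111 -> D


Result: DBCADAAD


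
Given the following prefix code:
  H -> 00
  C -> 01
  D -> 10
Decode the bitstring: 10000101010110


Decoding step by step:
Bits 10 -> D
Bits 00 -> H
Bits 01 -> C
Bits 01 -> C
Bits 01 -> C
Bits 01 -> C
Bits 10 -> D


Decoded message: DHCCCCD


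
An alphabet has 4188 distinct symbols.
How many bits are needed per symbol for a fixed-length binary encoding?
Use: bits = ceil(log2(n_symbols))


log2(4188) = 12.032
Bracket: 2^12 = 4096 < 4188 <= 2^13 = 8192
So ceil(log2(4188)) = 13

bits = ceil(log2(4188)) = ceil(12.032) = 13 bits


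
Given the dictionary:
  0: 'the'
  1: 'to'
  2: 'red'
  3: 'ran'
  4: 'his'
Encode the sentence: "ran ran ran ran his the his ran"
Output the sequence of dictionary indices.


Look up each word in the dictionary:
  'ran' -> 3
  'ran' -> 3
  'ran' -> 3
  'ran' -> 3
  'his' -> 4
  'the' -> 0
  'his' -> 4
  'ran' -> 3

Encoded: [3, 3, 3, 3, 4, 0, 4, 3]


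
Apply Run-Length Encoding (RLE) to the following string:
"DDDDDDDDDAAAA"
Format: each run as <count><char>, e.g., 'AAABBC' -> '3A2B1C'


Scanning runs left to right:
  i=0: run of 'D' x 9 -> '9D'
  i=9: run of 'A' x 4 -> '4A'

RLE = 9D4A


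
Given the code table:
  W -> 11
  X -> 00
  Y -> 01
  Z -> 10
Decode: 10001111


Decoding:
10 -> Z
00 -> X
11 -> W
11 -> W


Result: ZXWW


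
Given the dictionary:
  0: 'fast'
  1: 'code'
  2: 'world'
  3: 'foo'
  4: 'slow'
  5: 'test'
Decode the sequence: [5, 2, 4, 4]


Look up each index in the dictionary:
  5 -> 'test'
  2 -> 'world'
  4 -> 'slow'
  4 -> 'slow'

Decoded: "test world slow slow"


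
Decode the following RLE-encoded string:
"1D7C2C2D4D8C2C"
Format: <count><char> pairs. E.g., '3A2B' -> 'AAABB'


Expanding each <count><char> pair:
  1D -> 'D'
  7C -> 'CCCCCCC'
  2C -> 'CC'
  2D -> 'DD'
  4D -> 'DDDD'
  8C -> 'CCCCCCCC'
  2C -> 'CC'

Decoded = DCCCCCCCCCDDDDDDCCCCCCCCCC


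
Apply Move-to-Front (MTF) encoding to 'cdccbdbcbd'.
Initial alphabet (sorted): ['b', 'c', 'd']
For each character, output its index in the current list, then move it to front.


MTF encoding:
'c': index 1 in ['b', 'c', 'd'] -> ['c', 'b', 'd']
'd': index 2 in ['c', 'b', 'd'] -> ['d', 'c', 'b']
'c': index 1 in ['d', 'c', 'b'] -> ['c', 'd', 'b']
'c': index 0 in ['c', 'd', 'b'] -> ['c', 'd', 'b']
'b': index 2 in ['c', 'd', 'b'] -> ['b', 'c', 'd']
'd': index 2 in ['b', 'c', 'd'] -> ['d', 'b', 'c']
'b': index 1 in ['d', 'b', 'c'] -> ['b', 'd', 'c']
'c': index 2 in ['b', 'd', 'c'] -> ['c', 'b', 'd']
'b': index 1 in ['c', 'b', 'd'] -> ['b', 'c', 'd']
'd': index 2 in ['b', 'c', 'd'] -> ['d', 'b', 'c']


Output: [1, 2, 1, 0, 2, 2, 1, 2, 1, 2]


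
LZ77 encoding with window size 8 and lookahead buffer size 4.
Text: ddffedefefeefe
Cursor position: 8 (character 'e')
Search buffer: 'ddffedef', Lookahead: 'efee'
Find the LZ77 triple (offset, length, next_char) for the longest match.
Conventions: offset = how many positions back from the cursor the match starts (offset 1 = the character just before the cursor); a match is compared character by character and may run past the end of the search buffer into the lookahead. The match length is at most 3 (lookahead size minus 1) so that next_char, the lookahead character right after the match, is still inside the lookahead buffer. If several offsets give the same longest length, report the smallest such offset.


Try each offset into the search buffer:
  offset=1 (pos 7, char 'f'): match length 0
  offset=2 (pos 6, char 'e'): match length 3
  offset=3 (pos 5, char 'd'): match length 0
  offset=4 (pos 4, char 'e'): match length 1
  offset=5 (pos 3, char 'f'): match length 0
  offset=6 (pos 2, char 'f'): match length 0
  offset=7 (pos 1, char 'd'): match length 0
  offset=8 (pos 0, char 'd'): match length 0
Longest match has length 3 at offset 2.
next_char = character at position 8 + 3 = 11 -> 'e'

Best match: offset=2, length=3 (matching 'efe' starting at position 6)
LZ77 triple: (2, 3, 'e')


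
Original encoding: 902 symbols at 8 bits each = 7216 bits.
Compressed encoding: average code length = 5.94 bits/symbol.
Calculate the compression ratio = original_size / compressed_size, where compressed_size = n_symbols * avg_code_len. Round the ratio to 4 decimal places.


original_size = n_symbols * orig_bits = 902 * 8 = 7216 bits
compressed_size = n_symbols * avg_code_len = 902 * 5.94 = 5357.88 bits
ratio = original_size / compressed_size = 7216 / 5357.88 = 1.3468

Compression ratio = 1.3468


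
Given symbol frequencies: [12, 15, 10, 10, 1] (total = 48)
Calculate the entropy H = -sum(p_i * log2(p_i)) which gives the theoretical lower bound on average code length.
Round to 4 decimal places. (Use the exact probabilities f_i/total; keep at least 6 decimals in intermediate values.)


Per-symbol terms -p_i * log2(p_i) with p_i = f_i/48:
  p = 12/48 = 0.250000: log2(p) = -2.000000, -p*log2(p) = 0.500000
  p = 15/48 = 0.312500: log2(p) = -1.678072, -p*log2(p) = 0.524397
  p = 10/48 = 0.208333: log2(p) = -2.263034, -p*log2(p) = 0.471466
  p = 10/48 = 0.208333: log2(p) = -2.263034, -p*log2(p) = 0.471466
  p = 1/48 = 0.020833: log2(p) = -5.584963, -p*log2(p) = 0.116353
H = 0.500000 + 0.524397 + 0.471466 + 0.471466 + 0.116353 = 2.083682

H = 2.0837 bits/symbol


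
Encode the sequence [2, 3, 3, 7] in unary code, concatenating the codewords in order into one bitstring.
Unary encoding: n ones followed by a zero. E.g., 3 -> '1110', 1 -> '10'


Encode each number as n ones followed by a terminating 0:
  2 -> 110 (3 bits)
  3 -> 1110 (4 bits)
  3 -> 1110 (4 bits)
  7 -> 11111110 (8 bits)
Total length = 3 + 4 + 4 + 8 = 19 bits.

Unary([2, 3, 3, 7]) = 1101110111011111110 (19 bits)


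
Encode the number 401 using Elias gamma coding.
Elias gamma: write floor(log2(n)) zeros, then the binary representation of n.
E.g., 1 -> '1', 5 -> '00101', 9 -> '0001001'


num_bits = floor(log2(401)) + 1 = 9
leading_zeros = num_bits - 1 = 8
binary(401) = 110010001

Elias gamma(401) = '00000000' + '110010001' = 00000000110010001 (17 bits)


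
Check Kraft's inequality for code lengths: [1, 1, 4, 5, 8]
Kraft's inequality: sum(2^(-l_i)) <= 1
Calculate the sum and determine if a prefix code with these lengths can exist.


Sum = 2^(-1) + 2^(-1) + 2^(-4) + 2^(-5) + 2^(-8)
    = 0.5 + 0.5 + 0.0625 + 0.03125 + 0.00390625
    = 281/256 = 1.09765625
Since 1.09765625 > 1, Kraft's inequality is NOT satisfied.
A prefix code with these lengths CANNOT exist.

Kraft sum = 1.09765625. Not satisfied.


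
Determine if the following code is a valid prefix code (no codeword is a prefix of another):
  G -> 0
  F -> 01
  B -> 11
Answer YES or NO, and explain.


Checking each pair (does one codeword prefix another?):
  G='0' vs F='01': prefix -- VIOLATION

NO -- this is NOT a valid prefix code. G (0) is a prefix of F (01).


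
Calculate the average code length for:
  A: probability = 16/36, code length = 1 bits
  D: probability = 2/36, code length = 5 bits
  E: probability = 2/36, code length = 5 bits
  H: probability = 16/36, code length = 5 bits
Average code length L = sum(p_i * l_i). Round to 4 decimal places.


Weighted contributions p_i * l_i:
  A: (16/36) * 1 = 16/36
  D: (2/36) * 5 = 10/36
  E: (2/36) * 5 = 10/36
  H: (16/36) * 5 = 80/36
Sum = (16 + 10 + 10 + 80)/36 = 116/36

L = 116/36 = 3.2222 bits/symbol


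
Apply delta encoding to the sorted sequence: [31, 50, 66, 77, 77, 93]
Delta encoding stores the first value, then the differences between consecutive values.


First value: 31
Deltas:
  50 - 31 = 19
  66 - 50 = 16
  77 - 66 = 11
  77 - 77 = 0
  93 - 77 = 16


Delta encoded: [31, 19, 16, 11, 0, 16]


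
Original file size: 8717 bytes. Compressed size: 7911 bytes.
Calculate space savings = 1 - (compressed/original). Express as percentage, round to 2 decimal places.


ratio = compressed/original = 7911/8717 = 0.907537
savings = 1 - ratio = 1 - 0.907537 = 0.092463
as a percentage: 0.092463 * 100 = 9.25%

Space savings = 1 - 7911/8717 = 9.25%


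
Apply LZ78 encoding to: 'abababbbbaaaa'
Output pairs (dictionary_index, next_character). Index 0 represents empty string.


LZ78 encoding steps:
Dictionary: {0: ''}
Step 1: w='' (idx 0), next='a' -> output (0, 'a'), add 'a' as idx 1
Step 2: w='' (idx 0), next='b' -> output (0, 'b'), add 'b' as idx 2
Step 3: w='a' (idx 1), next='b' -> output (1, 'b'), add 'ab' as idx 3
Step 4: w='ab' (idx 3), next='b' -> output (3, 'b'), add 'abb' as idx 4
Step 5: w='b' (idx 2), next='b' -> output (2, 'b'), add 'bb' as idx 5
Step 6: w='a' (idx 1), next='a' -> output (1, 'a'), add 'aa' as idx 6
Step 7: w='aa' (idx 6), end of input -> output (6, '')


Encoded: [(0, 'a'), (0, 'b'), (1, 'b'), (3, 'b'), (2, 'b'), (1, 'a'), (6, '')]


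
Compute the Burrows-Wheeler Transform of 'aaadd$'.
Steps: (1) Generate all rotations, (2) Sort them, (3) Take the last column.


Rotations (sorted):
  0: $aaadd -> last char: d
  1: aaadd$ -> last char: $
  2: aadd$a -> last char: a
  3: add$aa -> last char: a
  4: d$aaad -> last char: d
  5: dd$aaa -> last char: a


BWT = d$aada


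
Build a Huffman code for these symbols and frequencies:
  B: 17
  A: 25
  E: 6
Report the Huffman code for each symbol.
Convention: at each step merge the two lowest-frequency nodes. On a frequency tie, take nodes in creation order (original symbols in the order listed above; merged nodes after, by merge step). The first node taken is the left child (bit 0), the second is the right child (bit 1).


Huffman tree construction:
Step 1: Merge E(6) + B(17) = 23
Step 2: Merge (E+B)(23) + A(25) = 48
Read each symbol's code off the tree from the root (left child = 0, right child = 1).

Codes:
  B: 01 (length 2)
  A: 1 (length 1)
  E: 00 (length 2)
Average code length: 71/48 = 1.4792 bits/symbol


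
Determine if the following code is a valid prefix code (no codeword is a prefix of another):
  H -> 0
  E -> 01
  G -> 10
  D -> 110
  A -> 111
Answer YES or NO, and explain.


Checking each pair (does one codeword prefix another?):
  H='0' vs E='01': prefix -- VIOLATION

NO -- this is NOT a valid prefix code. H (0) is a prefix of E (01).


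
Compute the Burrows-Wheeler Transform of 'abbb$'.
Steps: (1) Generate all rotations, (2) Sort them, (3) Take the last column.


Rotations (sorted):
  0: $abbb -> last char: b
  1: abbb$ -> last char: $
  2: b$abb -> last char: b
  3: bb$ab -> last char: b
  4: bbb$a -> last char: a


BWT = b$bba


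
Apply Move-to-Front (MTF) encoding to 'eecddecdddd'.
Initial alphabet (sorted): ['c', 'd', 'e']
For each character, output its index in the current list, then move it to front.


MTF encoding:
'e': index 2 in ['c', 'd', 'e'] -> ['e', 'c', 'd']
'e': index 0 in ['e', 'c', 'd'] -> ['e', 'c', 'd']
'c': index 1 in ['e', 'c', 'd'] -> ['c', 'e', 'd']
'd': index 2 in ['c', 'e', 'd'] -> ['d', 'c', 'e']
'd': index 0 in ['d', 'c', 'e'] -> ['d', 'c', 'e']
'e': index 2 in ['d', 'c', 'e'] -> ['e', 'd', 'c']
'c': index 2 in ['e', 'd', 'c'] -> ['c', 'e', 'd']
'd': index 2 in ['c', 'e', 'd'] -> ['d', 'c', 'e']
'd': index 0 in ['d', 'c', 'e'] -> ['d', 'c', 'e']
'd': index 0 in ['d', 'c', 'e'] -> ['d', 'c', 'e']
'd': index 0 in ['d', 'c', 'e'] -> ['d', 'c', 'e']


Output: [2, 0, 1, 2, 0, 2, 2, 2, 0, 0, 0]


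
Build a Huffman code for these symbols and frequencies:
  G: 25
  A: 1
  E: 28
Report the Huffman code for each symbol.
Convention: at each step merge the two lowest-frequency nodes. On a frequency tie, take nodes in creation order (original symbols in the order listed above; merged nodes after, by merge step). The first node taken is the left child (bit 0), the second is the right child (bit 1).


Huffman tree construction:
Step 1: Merge A(1) + G(25) = 26
Step 2: Merge (A+G)(26) + E(28) = 54
Read each symbol's code off the tree from the root (left child = 0, right child = 1).

Codes:
  G: 01 (length 2)
  A: 00 (length 2)
  E: 1 (length 1)
Average code length: 80/54 = 1.4815 bits/symbol


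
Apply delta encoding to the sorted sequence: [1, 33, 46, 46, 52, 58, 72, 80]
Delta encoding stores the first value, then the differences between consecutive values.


First value: 1
Deltas:
  33 - 1 = 32
  46 - 33 = 13
  46 - 46 = 0
  52 - 46 = 6
  58 - 52 = 6
  72 - 58 = 14
  80 - 72 = 8


Delta encoded: [1, 32, 13, 0, 6, 6, 14, 8]


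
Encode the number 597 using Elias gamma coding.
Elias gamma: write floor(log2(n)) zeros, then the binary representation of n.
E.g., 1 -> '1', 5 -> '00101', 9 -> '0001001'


num_bits = floor(log2(597)) + 1 = 10
leading_zeros = num_bits - 1 = 9
binary(597) = 1001010101

Elias gamma(597) = '000000000' + '1001010101' = 0000000001001010101 (19 bits)


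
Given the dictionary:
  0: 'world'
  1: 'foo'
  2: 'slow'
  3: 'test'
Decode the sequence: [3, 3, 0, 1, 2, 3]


Look up each index in the dictionary:
  3 -> 'test'
  3 -> 'test'
  0 -> 'world'
  1 -> 'foo'
  2 -> 'slow'
  3 -> 'test'

Decoded: "test test world foo slow test"


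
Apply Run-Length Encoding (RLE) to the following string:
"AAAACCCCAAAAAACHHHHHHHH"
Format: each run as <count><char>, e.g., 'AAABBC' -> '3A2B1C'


Scanning runs left to right:
  i=0: run of 'A' x 4 -> '4A'
  i=4: run of 'C' x 4 -> '4C'
  i=8: run of 'A' x 6 -> '6A'
  i=14: run of 'C' x 1 -> '1C'
  i=15: run of 'H' x 8 -> '8H'

RLE = 4A4C6A1C8H


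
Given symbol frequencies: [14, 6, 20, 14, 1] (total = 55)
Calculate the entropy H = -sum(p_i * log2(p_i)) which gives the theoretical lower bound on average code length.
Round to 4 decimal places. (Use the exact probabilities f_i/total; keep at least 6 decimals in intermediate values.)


Per-symbol terms -p_i * log2(p_i) with p_i = f_i/55:
  p = 14/55 = 0.254545: log2(p) = -1.974005, -p*log2(p) = 0.502474
  p = 6/55 = 0.109091: log2(p) = -3.196397, -p*log2(p) = 0.348698
  p = 20/55 = 0.363636: log2(p) = -1.459432, -p*log2(p) = 0.530702
  p = 14/55 = 0.254545: log2(p) = -1.974005, -p*log2(p) = 0.502474
  p = 1/55 = 0.018182: log2(p) = -5.781360, -p*log2(p) = 0.105116
H = 0.502474 + 0.348698 + 0.530702 + 0.502474 + 0.105116 = 1.989464

H = 1.9895 bits/symbol


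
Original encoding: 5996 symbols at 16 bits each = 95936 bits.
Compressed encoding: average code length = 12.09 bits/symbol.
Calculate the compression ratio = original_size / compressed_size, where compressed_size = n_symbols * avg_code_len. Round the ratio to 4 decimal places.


original_size = n_symbols * orig_bits = 5996 * 16 = 95936 bits
compressed_size = n_symbols * avg_code_len = 5996 * 12.09 = 72491.64 bits
ratio = original_size / compressed_size = 95936 / 72491.64 = 1.3234

Compression ratio = 1.3234


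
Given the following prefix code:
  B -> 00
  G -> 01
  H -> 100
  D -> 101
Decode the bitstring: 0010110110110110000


Decoding step by step:
Bits 00 -> B
Bits 101 -> D
Bits 101 -> D
Bits 101 -> D
Bits 101 -> D
Bits 100 -> H
Bits 00 -> B


Decoded message: BDDDDHB


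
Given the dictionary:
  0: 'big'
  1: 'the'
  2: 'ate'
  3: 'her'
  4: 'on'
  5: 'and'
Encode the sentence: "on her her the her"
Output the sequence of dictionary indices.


Look up each word in the dictionary:
  'on' -> 4
  'her' -> 3
  'her' -> 3
  'the' -> 1
  'her' -> 3

Encoded: [4, 3, 3, 1, 3]


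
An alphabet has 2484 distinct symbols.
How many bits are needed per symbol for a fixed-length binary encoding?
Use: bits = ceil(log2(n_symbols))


log2(2484) = 11.2784
Bracket: 2^11 = 2048 < 2484 <= 2^12 = 4096
So ceil(log2(2484)) = 12

bits = ceil(log2(2484)) = ceil(11.2784) = 12 bits


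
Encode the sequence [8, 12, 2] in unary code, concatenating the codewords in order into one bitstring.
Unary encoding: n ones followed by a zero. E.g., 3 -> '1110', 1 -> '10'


Encode each number as n ones followed by a terminating 0:
  8 -> 111111110 (9 bits)
  12 -> 1111111111110 (13 bits)
  2 -> 110 (3 bits)
Total length = 9 + 13 + 3 = 25 bits.

Unary([8, 12, 2]) = 1111111101111111111110110 (25 bits)


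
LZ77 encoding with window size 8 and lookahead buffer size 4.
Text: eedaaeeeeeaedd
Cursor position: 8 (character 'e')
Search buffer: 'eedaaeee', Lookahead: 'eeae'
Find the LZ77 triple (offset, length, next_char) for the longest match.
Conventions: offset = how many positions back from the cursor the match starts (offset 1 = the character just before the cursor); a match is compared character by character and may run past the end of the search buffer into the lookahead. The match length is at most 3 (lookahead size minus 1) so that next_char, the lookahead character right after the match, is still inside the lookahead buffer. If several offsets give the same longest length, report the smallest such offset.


Try each offset into the search buffer:
  offset=1 (pos 7, char 'e'): match length 2
  offset=2 (pos 6, char 'e'): match length 2
  offset=3 (pos 5, char 'e'): match length 2
  offset=4 (pos 4, char 'a'): match length 0
  offset=5 (pos 3, char 'a'): match length 0
  offset=6 (pos 2, char 'd'): match length 0
  offset=7 (pos 1, char 'e'): match length 1
  offset=8 (pos 0, char 'e'): match length 2
Longest match has length 2, found at offsets 1, 2, 3, 8; take the smallest, offset 1.
next_char = character at position 8 + 2 = 10 -> 'a'

Best match: offset=1, length=2 (matching 'ee' starting at position 7)
LZ77 triple: (1, 2, 'a')


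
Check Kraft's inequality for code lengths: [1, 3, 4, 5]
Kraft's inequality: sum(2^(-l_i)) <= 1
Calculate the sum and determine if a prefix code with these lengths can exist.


Sum = 2^(-1) + 2^(-3) + 2^(-4) + 2^(-5)
    = 0.5 + 0.125 + 0.0625 + 0.03125
    = 23/32 = 0.71875
Since 0.71875 <= 1, Kraft's inequality IS satisfied.
A prefix code with these lengths CAN exist.

Kraft sum = 0.71875. Satisfied.


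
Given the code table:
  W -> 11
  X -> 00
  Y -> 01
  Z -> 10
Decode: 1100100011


Decoding:
11 -> W
00 -> X
10 -> Z
00 -> X
11 -> W


Result: WXZXW


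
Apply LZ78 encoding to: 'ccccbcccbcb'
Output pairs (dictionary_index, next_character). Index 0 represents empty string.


LZ78 encoding steps:
Dictionary: {0: ''}
Step 1: w='' (idx 0), next='c' -> output (0, 'c'), add 'c' as idx 1
Step 2: w='c' (idx 1), next='c' -> output (1, 'c'), add 'cc' as idx 2
Step 3: w='c' (idx 1), next='b' -> output (1, 'b'), add 'cb' as idx 3
Step 4: w='cc' (idx 2), next='c' -> output (2, 'c'), add 'ccc' as idx 4
Step 5: w='' (idx 0), next='b' -> output (0, 'b'), add 'b' as idx 5
Step 6: w='cb' (idx 3), end of input -> output (3, '')


Encoded: [(0, 'c'), (1, 'c'), (1, 'b'), (2, 'c'), (0, 'b'), (3, '')]
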